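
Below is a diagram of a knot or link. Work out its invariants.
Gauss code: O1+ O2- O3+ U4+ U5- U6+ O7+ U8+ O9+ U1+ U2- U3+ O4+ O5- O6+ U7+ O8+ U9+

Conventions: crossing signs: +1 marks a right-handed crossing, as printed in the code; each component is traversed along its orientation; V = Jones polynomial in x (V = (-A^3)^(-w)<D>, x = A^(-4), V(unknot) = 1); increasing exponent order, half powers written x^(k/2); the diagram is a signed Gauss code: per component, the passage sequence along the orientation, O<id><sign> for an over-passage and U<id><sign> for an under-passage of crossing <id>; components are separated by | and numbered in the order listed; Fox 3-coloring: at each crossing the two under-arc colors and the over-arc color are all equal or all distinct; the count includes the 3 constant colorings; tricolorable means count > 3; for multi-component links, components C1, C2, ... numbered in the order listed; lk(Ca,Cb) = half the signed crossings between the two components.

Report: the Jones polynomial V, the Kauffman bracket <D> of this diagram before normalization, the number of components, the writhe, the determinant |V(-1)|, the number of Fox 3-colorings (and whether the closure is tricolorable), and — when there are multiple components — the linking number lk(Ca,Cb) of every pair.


V(x) = x^2 + x^4 - x^5 + x^6 - x^7
bracket: A^-13 - A^-9 + A^-5 - A^-1 - A^7, w = +5
1 component, writhe +5, over 9 crossings
det 5, colorings 3 of 3^9 — not tricolorable
observation: the span of V is 5, forcing >= 5 crossings in any diagram


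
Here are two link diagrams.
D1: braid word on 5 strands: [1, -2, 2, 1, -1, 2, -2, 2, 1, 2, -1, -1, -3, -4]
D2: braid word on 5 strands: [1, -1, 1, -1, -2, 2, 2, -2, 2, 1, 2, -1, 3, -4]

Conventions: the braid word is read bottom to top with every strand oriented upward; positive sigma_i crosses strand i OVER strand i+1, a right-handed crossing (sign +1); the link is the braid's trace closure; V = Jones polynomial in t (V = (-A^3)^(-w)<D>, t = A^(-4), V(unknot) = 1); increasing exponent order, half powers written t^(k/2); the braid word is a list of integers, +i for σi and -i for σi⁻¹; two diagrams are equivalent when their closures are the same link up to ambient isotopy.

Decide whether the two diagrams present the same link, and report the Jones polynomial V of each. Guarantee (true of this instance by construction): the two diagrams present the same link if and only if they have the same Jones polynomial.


same link: yes
V(D1) = 1  [14 crossings, <D> = 1, w = 0]
D2 (bracket A^6; 14 crossings at w = +2): V = 1
note: all 2 diagrams share one V(t), hence one class


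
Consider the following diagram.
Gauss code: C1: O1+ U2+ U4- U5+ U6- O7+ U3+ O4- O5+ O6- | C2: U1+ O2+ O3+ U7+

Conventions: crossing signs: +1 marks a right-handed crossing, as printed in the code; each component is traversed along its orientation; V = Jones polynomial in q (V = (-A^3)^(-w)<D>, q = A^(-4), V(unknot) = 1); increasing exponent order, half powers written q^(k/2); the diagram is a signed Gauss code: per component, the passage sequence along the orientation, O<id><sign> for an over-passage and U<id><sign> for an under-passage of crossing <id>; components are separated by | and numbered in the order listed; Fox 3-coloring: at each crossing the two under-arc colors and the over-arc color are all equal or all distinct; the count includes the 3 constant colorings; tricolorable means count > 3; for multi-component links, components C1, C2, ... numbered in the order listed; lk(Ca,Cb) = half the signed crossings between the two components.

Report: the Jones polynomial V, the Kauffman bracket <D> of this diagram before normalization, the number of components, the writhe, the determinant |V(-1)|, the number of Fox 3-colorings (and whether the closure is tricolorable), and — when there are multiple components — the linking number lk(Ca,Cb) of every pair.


V = -q^(1/2) + q^(3/2) - q^(5/2) - q^(9/2)
<D> = A^-9 + A^-1 - A^3 + A^7 (w = +3)
2 components over 7 crossings, w = +3
lk(C1,C2): +2
3 Fox colorings among 3^7, |V(-1)| = 4: not tricolorable
why: w = +3 (over 7 crossings) is diagram-only; (-A^3)^(-3) removes it from V


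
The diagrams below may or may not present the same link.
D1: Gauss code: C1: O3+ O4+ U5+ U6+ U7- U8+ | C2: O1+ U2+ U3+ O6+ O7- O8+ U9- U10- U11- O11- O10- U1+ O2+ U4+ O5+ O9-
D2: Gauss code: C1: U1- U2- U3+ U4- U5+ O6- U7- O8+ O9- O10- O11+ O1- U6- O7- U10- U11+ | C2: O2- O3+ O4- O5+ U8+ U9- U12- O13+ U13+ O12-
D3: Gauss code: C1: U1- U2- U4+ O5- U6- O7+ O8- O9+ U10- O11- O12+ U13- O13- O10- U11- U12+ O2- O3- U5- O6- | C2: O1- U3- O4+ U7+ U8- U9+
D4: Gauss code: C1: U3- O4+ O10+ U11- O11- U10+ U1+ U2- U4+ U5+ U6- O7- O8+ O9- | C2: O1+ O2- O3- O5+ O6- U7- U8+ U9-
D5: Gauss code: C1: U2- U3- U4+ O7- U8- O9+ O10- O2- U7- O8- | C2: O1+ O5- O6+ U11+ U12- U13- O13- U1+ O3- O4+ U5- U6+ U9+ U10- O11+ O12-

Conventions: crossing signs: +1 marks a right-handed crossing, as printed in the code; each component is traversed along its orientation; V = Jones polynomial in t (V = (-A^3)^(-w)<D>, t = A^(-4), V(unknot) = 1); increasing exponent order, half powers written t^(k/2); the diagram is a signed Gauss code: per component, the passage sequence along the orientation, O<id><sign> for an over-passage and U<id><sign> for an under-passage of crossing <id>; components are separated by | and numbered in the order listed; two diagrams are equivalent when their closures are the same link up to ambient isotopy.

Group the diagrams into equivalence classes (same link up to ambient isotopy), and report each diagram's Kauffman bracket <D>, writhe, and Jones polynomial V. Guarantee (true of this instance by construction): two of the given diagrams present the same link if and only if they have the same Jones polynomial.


classes: {D1} | {D2, D3, D5} | {D4}
V(D1) = -t^(3/2) - t^(7/2) + t^(9/2) - t^(11/2)  [11 crossings, <D> = A^-13 - A^-9 + A^-5 + A^3, w = +3]
V(D2) = t^(-9/2) - t^(-5/2) - t^(-3/2) - t^(-1/2)  (w -3, c 13, <D> = A^-7 + A^-3 + A - A^9)
V(D3) = t^(-9/2) - t^(-5/2) - t^(-3/2) - t^(-1/2)  (w -5, c 13, <D> = A^-13 + A^-9 + A^-5 - A^3)
V(D4) = -t^(-5/2) - t^(-1/2)  [11 crossings, <D> = A^-1 + A^7, w = -1]
D5 (bracket A^-7 + A^-3 + A - A^9; 13 crossings at w = -3): V = t^(-9/2) - t^(-5/2) - t^(-3/2) - t^(-1/2)
note: 3 values of V(t) split the 5 diagrams


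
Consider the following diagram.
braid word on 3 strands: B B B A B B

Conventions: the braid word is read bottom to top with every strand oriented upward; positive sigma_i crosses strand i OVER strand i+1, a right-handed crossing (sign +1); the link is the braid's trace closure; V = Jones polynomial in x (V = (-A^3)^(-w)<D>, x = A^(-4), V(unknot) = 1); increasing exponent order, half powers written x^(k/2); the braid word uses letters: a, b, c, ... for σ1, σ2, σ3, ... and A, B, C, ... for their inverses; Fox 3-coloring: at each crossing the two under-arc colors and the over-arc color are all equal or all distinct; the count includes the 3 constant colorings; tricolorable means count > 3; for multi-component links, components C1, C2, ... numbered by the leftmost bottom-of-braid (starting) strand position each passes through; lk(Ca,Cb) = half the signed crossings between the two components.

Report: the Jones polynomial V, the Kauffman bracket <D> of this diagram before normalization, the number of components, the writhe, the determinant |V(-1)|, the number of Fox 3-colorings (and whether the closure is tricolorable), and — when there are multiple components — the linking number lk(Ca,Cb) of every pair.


Jones polynomial: V(x) = -x^-7 + x^-6 - x^-5 + x^-4 + x^-2
<D> = A^-10 + A^-2 - A^2 + A^6 - A^10; writhe -6
components 1, writhe -6 (6 crossings)
3-colorings: 3 of 3^6, det 5 — not tricolorable
note: w = -6 shifts under R1 moves; the (-A^3)^(6) factor cancels that in V


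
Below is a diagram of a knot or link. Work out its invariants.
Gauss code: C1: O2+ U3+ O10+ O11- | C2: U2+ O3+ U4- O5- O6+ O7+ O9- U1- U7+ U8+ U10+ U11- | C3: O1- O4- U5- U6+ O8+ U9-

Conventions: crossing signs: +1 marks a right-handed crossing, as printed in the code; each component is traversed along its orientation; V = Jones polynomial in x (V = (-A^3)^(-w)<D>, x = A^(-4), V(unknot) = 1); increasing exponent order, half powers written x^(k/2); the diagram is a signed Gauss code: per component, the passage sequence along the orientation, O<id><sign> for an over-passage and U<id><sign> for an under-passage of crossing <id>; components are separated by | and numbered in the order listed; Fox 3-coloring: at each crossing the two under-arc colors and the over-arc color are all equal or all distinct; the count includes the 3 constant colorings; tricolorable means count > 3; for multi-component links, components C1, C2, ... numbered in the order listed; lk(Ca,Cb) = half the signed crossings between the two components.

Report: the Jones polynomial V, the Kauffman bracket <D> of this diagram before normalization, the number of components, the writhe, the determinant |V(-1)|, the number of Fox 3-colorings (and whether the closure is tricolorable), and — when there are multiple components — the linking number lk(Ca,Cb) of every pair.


V(x) = x^-2 + 2 + x^2
bracket: -A^-5 - 2A^3 - A^11, w = +1
3 components, writhe +1, over 11 crossings
lk(C1,C2) = +1
linking number lk(C1,C3) = 0
lk(C2,C3): -1
det 4, colorings 3 of 3^11 — not tricolorable
observation: summing lk over 3 pairs gives 0


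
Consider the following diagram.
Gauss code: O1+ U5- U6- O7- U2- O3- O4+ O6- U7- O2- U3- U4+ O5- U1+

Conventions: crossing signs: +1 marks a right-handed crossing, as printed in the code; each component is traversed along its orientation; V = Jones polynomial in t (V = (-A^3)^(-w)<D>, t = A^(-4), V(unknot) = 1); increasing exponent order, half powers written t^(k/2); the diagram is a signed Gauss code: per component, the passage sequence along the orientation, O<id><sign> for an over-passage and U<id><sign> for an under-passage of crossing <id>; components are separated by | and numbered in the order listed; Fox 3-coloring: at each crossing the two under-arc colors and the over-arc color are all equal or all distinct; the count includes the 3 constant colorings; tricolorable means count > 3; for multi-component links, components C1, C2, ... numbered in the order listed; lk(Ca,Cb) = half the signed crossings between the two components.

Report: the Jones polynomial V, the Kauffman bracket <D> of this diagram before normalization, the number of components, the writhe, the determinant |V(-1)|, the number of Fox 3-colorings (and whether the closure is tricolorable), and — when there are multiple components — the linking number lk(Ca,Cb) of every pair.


Jones polynomial: V(t) = -t^-4 + t^-3 + t^-1
<D> = -A^-5 - A^3 + A^7; writhe -3
components 1, writhe -3 (7 crossings)
3-colorings: 9 of 3^7, det 3 — tricolorable
note: V spans 3 powers of t: at least 3 crossings in any diagram


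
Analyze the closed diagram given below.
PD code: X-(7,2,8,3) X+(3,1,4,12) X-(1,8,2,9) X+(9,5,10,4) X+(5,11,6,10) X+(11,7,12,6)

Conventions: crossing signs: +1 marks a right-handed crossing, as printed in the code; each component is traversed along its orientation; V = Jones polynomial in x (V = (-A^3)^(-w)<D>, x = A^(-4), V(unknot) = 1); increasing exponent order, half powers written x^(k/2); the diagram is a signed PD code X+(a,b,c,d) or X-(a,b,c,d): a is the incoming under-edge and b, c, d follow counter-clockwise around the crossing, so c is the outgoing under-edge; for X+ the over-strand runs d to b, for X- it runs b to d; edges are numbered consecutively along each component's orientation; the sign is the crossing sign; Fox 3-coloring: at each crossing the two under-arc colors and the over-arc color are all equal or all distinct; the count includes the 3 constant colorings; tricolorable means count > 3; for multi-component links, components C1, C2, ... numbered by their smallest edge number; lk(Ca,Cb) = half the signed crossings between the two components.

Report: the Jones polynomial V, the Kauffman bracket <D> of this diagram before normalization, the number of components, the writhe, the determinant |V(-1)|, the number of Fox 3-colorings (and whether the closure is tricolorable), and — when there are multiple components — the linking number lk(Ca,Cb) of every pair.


V = x^-1 - 1 + 2x - 2x^2 + 2x^3 - 2x^4 + x^5
<D> = A^-14 - 2A^-10 + 2A^-6 - 2A^-2 + 2A^2 - A^6 + A^10 (w = +2)
1 component over 6 crossings, w = +2
3 Fox colorings among 3^6, |V(-1)| = 11: not tricolorable
why: w = +2 shifts under R1 moves; the (-A^3)^(-2) factor cancels that in V


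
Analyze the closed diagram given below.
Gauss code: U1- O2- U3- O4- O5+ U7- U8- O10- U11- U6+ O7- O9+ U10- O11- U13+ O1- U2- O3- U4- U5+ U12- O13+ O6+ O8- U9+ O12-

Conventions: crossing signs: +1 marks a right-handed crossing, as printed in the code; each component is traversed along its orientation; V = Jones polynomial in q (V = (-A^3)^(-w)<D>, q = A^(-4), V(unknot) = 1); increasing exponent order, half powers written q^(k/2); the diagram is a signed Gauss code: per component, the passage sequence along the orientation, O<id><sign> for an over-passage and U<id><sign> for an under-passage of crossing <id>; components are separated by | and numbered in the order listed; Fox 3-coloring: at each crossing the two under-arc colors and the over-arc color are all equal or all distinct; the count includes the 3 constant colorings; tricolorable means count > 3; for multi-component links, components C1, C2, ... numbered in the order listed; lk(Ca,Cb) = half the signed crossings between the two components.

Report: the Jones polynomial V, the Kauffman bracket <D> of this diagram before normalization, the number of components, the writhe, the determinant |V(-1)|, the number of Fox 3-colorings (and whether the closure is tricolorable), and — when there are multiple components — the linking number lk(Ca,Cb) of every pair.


V(q) = q^-8 - 2q^-7 + 3q^-6 - 4q^-5 + 3q^-4 - 3q^-3 + 3q^-2 - q^-1 + 1
bracket: -A^-15 + A^-11 - 3A^-7 + 3A^-3 - 3A + 4A^5 - 3A^9 + 2A^13 - A^17, w = -5
1 component, writhe -5, over 13 crossings
det 21, colorings 9 of 3^13 — tricolorable
observation: |V(-1)| = 21: so tricolorable, since 3 divides 21


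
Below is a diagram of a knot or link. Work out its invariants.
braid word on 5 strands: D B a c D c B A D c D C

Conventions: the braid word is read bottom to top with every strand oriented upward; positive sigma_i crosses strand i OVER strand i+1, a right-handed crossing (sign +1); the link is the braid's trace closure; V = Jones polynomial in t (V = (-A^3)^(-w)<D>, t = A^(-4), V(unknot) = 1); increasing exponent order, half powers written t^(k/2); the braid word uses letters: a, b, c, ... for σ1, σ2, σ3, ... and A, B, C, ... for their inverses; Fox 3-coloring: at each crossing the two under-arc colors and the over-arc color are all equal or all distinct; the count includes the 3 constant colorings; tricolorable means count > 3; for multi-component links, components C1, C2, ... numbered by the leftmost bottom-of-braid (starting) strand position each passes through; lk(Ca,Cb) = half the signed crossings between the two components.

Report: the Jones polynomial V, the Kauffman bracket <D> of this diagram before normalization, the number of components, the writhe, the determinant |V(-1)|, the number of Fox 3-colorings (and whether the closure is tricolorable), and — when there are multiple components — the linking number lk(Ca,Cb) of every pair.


V = -t^-4 + t^-3 + t^-1
<D> = A^-8 + 1 - A^4 (w = -4)
1 component over 12 crossings, w = -4
9 Fox colorings among 3^12, |V(-1)| = 3: tricolorable
why: the span of V is 3, forcing >= 3 crossings in any diagram


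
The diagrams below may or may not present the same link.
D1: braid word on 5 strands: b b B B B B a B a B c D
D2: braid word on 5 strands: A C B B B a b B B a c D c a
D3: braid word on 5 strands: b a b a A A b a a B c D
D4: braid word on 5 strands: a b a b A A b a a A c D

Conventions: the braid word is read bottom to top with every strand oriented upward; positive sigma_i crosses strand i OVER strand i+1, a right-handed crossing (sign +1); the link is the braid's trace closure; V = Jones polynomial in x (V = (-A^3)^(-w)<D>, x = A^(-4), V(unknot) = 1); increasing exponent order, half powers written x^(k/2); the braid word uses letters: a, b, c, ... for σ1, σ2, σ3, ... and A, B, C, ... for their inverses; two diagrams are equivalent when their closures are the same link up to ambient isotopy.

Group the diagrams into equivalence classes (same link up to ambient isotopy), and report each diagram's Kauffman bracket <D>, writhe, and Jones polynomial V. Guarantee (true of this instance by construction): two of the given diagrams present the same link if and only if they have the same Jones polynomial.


grouping into links: {D1, D2} | {D3, D4}
V(D1) = x^-5 - 2x^-4 + 2x^-3 - 2x^-2 + 2x^-1 - 1 + x  (w -2, c 12, <D> = A^-10 - A^-6 + 2A^-2 - 2A^2 + 2A^6 - 2A^10 + A^14)
D2 (bracket A^-10 - A^-6 + 2A^-2 - 2A^2 + 2A^6 - 2A^10 + A^14; 14 crossings at w = -2): V = x^-5 - 2x^-4 + 2x^-3 - 2x^-2 + 2x^-1 - 1 + x
V(D3) = x - x^2 + 2x^3 - x^4 + x^5 - x^6  [12 crossings, <D> = -A^-12 + A^-8 - A^-4 + 2 - A^4 + A^8, w = +4]
D4 (bracket -A^-12 + A^-8 - A^-4 + 2 - A^4 + A^8; 12 crossings at w = +4): V = x - x^2 + 2x^3 - x^4 + x^5 - x^6
key observation: comparing 4 Jones polynomials yields 2 groups


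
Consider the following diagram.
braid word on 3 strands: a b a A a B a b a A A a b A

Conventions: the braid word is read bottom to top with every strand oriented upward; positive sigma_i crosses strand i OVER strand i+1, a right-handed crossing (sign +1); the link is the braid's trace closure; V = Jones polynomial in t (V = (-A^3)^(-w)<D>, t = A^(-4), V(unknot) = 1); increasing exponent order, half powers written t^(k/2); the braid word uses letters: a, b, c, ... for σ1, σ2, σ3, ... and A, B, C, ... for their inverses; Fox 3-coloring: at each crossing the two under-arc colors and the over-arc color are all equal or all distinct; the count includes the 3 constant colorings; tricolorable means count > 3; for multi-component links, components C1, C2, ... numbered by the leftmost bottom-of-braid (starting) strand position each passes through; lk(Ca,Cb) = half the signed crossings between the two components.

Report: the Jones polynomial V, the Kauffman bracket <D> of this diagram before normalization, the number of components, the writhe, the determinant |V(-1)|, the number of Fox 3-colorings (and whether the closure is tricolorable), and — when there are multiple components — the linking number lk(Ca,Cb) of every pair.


V(t) = t - t^2 + 2t^3 - t^4 + t^5 - t^6
bracket: -A^-12 + A^-8 - A^-4 + 2 - A^4 + A^8, w = +4
1 component, writhe +4, over 14 crossings
det 7, colorings 3 of 3^14 — not tricolorable
observation: det 7 = |V(-1)|; not divisible by 3, so not tricolorable


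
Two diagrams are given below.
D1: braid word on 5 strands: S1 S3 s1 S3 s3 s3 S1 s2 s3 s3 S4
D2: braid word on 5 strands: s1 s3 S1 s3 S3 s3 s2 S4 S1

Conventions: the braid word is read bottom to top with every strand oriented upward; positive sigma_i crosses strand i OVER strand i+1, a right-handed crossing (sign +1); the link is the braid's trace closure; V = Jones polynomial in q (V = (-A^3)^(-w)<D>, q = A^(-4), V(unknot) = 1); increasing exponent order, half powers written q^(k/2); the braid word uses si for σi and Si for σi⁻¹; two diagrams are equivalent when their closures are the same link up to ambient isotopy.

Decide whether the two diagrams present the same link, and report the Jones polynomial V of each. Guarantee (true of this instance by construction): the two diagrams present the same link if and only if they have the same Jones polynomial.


same link: yes
V(D1) = -q^(1/2) - q^(5/2)  [11 crossings, <D> = A^-7 + A, w = +1]
V(D2) = -q^(1/2) - q^(5/2)  (w +1, c 9, <D> = A^-7 + A)
note: one V(q) for all 2 diagrams — one class (guaranteed)


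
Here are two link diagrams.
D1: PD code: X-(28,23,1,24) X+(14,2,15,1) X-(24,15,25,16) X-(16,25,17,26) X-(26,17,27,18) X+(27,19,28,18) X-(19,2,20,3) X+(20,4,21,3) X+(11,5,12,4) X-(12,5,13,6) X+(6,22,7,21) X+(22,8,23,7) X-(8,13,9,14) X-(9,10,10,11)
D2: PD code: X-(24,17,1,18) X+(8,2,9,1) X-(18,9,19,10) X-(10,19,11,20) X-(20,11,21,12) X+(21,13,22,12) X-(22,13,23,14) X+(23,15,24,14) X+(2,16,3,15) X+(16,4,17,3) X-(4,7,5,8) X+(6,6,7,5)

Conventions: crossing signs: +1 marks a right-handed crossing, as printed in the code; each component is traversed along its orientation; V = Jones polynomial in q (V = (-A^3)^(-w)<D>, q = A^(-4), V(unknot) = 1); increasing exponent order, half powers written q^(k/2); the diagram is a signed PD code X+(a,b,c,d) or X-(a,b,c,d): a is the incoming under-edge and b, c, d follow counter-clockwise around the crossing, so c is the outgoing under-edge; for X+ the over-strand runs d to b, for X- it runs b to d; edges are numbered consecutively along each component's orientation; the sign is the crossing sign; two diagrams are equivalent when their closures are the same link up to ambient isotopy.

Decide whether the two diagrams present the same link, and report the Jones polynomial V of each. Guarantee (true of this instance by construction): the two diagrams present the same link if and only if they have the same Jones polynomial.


same link: yes
V(D1) = -q^-3 + 2q^-2 - 2q^-1 + 3 - 2q + 2q^2 - q^3  [14 crossings, <D> = -A^-18 + 2A^-14 - 2A^-10 + 3A^-6 - 2A^-2 + 2A^2 - A^6, w = -2]
V(D2) = -q^-3 + 2q^-2 - 2q^-1 + 3 - 2q + 2q^2 - q^3  [12 crossings, <D> = -A^-12 + 2A^-8 - 2A^-4 + 3 - 2A^4 + 2A^8 - A^12, w = 0]
insight: Reidemeister moves carry D1 (14 crossings) to D2 (12)


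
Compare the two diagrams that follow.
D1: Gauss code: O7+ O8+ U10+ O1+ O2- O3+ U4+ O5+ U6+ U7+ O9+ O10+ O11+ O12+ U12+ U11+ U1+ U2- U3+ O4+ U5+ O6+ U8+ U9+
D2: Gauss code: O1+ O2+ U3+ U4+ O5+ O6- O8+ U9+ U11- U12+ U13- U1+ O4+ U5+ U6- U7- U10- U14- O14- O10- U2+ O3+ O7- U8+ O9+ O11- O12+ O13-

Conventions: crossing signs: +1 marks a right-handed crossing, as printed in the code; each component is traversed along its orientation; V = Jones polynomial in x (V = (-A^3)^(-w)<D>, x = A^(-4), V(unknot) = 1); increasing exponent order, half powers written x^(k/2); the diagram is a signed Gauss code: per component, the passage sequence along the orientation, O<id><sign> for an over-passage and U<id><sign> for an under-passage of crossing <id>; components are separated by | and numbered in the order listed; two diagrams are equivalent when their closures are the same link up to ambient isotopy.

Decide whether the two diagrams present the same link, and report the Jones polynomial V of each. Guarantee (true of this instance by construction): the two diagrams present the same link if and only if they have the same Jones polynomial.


equivalent: no
D1 (bracket -A^-10 + A^-6 - A^-2 + A^2 - A^6 + A^10 + A^18; 12 crossings at w = +10): V = x^3 + x^5 - x^6 + x^7 - x^8 + x^9 - x^10
V(D2) = x - x^2 + 2x^3 - x^4 + x^5 - x^6  (w +2, c 14, <D> = -A^-18 + A^-14 - A^-10 + 2A^-6 - A^-2 + A^2)
key observation: 2 values of V(x) split the 2 diagrams


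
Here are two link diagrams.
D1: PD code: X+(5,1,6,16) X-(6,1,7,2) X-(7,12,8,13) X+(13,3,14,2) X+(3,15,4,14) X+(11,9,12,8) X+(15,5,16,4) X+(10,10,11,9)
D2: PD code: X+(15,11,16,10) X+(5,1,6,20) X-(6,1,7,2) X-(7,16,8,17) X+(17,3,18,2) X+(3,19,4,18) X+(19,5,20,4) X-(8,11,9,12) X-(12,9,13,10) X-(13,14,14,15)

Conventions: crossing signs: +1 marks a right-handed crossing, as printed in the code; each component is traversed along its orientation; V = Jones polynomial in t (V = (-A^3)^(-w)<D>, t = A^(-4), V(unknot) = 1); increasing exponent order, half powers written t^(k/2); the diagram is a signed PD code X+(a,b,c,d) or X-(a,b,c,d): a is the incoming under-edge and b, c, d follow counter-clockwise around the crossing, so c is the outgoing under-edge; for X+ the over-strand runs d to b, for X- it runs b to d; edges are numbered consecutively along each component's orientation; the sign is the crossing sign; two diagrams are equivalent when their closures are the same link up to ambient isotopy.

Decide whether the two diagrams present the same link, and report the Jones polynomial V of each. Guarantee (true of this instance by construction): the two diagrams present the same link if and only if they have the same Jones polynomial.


equivalent: yes
V(D1) = t + t^3 - t^4  (w +4, c 8, <D> = -A^-4 + 1 + A^8)
D2 (bracket -A^-16 + A^-12 + A^-4; 10 crossings at w = 0): V = t + t^3 - t^4
why: Reidemeister moves carry D1 (8 crossings) to D2 (10)


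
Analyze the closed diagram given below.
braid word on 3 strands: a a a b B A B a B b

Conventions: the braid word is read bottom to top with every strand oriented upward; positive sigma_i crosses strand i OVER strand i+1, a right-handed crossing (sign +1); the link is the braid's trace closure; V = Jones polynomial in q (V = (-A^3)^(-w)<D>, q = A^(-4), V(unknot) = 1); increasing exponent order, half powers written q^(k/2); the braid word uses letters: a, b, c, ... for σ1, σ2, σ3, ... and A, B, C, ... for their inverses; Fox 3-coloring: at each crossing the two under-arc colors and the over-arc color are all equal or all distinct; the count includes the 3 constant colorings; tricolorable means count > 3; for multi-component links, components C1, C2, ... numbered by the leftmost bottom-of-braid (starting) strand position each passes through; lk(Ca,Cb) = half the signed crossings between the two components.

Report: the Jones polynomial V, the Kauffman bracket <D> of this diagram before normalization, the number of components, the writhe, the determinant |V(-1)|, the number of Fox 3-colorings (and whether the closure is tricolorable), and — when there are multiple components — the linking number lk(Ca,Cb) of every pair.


V = q + q^3 - q^4
<D> = -A^-10 + A^-6 + A^2 (w = +2)
1 component over 10 crossings, w = +2
9 Fox colorings among 3^10, |V(-1)| = 3: tricolorable
why: the word shrinks to σ1 σ1 σ2⁻¹ σ1 after cancelling


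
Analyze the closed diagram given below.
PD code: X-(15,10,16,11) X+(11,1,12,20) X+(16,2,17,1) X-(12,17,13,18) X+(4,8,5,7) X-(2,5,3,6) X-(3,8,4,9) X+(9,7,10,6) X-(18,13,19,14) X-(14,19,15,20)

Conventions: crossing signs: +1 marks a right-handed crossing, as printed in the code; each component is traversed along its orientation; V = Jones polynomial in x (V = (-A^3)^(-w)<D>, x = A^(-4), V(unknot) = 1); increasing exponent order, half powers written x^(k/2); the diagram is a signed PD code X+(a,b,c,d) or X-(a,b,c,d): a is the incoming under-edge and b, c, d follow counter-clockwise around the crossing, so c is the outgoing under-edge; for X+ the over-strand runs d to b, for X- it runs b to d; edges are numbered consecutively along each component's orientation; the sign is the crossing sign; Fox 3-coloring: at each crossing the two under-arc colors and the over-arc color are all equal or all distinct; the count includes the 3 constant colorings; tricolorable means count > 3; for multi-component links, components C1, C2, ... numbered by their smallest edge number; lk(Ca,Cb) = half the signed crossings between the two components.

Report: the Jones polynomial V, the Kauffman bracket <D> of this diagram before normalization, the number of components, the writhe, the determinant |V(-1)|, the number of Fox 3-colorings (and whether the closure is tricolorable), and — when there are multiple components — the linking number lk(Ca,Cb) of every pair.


V(x) = -x^-4 + x^-3 + x^-1
bracket: A^-2 + A^6 - A^10, w = -2
1 component, writhe -2, over 10 crossings
det 3, colorings 9 of 3^10 — tricolorable
observation: det 3 = |V(-1)|; divisible by 3, so tricolorable


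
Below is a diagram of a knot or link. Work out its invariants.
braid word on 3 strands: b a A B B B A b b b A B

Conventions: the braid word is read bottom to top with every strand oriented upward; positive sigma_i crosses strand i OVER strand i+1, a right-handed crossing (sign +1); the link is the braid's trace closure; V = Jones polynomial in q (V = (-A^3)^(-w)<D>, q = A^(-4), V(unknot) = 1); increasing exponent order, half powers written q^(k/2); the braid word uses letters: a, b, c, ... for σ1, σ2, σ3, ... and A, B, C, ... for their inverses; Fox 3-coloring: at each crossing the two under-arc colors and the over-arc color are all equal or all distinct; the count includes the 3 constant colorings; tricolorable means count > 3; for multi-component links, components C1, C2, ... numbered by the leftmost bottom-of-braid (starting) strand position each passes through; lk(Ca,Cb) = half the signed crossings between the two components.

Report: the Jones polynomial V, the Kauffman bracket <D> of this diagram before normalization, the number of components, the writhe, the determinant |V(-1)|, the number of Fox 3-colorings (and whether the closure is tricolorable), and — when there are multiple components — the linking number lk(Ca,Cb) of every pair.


V = -q^-5 + q^-4 - q^-3 + 2q^-2 - q^-1 + 2 - q
<D> = -A^-10 + 2A^-6 - A^-2 + 2A^2 - A^6 + A^10 - A^14 (w = -2)
1 component over 12 crossings, w = -2
9 Fox colorings among 3^12, |V(-1)| = 9: tricolorable
why: V spans 6 powers of q: at least 6 crossings in any diagram


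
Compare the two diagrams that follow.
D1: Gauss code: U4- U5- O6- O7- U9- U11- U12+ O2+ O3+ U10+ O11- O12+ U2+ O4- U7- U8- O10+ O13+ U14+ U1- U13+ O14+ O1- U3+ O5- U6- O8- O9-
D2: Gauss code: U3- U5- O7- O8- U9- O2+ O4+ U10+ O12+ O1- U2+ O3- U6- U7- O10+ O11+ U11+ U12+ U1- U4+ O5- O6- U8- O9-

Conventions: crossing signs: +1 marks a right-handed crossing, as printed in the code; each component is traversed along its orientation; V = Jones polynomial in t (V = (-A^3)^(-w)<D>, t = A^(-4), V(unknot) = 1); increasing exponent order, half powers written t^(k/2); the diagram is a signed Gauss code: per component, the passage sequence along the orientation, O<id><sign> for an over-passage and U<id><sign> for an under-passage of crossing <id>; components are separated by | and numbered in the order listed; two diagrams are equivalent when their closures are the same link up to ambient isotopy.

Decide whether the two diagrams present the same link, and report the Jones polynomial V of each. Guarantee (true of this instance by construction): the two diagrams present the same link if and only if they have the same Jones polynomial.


same link: yes
V(D1) = -t^-6 + t^-5 - t^-4 + 2t^-3 - t^-2 + t^-1  [14 crossings, <D> = A^-2 - A^2 + 2A^6 - A^10 + A^14 - A^18, w = -2]
D2 (bracket A^-2 - A^2 + 2A^6 - A^10 + A^14 - A^18; 12 crossings at w = -2): V = -t^-6 + t^-5 - t^-4 + 2t^-3 - t^-2 + t^-1
note: Reidemeister moves carry D1 (14 crossings) to D2 (12)


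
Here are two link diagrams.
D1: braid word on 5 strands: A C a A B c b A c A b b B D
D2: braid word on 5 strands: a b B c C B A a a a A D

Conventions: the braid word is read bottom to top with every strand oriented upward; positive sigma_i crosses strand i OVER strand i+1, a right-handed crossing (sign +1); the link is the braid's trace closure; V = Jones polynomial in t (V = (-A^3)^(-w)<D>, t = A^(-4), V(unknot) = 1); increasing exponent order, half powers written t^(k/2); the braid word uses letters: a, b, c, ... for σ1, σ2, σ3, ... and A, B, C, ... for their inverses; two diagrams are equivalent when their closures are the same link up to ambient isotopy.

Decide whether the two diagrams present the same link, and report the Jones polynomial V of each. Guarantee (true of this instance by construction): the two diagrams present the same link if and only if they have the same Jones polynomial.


equivalent: no
V(D1) = -t^-4 + t^-3 + t^-2 + t^-1 + 1 + t^2  (w -2, c 14, <D> = A^-14 + A^-6 + A^-2 + A^2 + A^6 - A^10)
V(D2) = 1 + t + t^2 + t^3  [12 crossings, <D> = A^-12 + A^-8 + A^-4 + 1, w = 0]
key observation: comparing 2 Jones polynomials yields 2 groups


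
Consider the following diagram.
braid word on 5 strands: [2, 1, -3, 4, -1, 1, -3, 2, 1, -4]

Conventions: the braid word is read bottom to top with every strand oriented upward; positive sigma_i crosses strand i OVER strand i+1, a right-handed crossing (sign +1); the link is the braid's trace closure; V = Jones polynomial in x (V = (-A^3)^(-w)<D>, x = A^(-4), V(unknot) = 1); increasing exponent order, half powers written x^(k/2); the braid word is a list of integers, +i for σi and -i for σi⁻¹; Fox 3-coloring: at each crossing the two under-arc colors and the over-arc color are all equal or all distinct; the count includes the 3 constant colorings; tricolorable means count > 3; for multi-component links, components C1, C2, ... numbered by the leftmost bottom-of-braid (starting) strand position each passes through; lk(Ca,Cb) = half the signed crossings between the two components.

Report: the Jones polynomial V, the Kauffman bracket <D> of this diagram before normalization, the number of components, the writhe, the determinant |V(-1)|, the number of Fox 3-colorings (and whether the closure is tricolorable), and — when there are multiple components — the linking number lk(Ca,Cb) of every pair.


V = x + x^3 - x^4
<D> = -A^-10 + A^-6 + A^2 (w = +2)
1 component over 10 crossings, w = +2
9 Fox colorings among 3^10, |V(-1)| = 3: tricolorable
why: V spans 3 powers of x: at least 3 crossings in any diagram


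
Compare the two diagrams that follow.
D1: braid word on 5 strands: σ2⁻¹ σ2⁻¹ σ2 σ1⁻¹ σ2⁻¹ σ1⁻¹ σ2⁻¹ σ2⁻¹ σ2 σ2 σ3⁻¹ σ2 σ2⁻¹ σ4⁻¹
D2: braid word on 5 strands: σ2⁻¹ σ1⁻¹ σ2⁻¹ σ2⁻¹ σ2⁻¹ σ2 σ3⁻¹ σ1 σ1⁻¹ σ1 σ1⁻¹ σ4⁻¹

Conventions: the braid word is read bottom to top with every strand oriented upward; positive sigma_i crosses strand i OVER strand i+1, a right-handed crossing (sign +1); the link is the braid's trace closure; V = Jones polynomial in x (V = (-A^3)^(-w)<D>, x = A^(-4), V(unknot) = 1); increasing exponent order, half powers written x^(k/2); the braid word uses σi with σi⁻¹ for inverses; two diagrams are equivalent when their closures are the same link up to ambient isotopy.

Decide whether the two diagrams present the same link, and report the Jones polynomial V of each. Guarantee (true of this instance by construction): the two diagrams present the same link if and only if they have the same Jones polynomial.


equivalent: yes
D1 (bracket A^-14 + A^-6 - A^-2; 14 crossings at w = -6): V = -x^-4 + x^-3 + x^-1
V(D2) = -x^-4 + x^-3 + x^-1  [12 crossings, <D> = A^-14 + A^-6 - A^-2, w = -6]
observation: from 14 to 12 crossings by R-moves: one link, two diagrams


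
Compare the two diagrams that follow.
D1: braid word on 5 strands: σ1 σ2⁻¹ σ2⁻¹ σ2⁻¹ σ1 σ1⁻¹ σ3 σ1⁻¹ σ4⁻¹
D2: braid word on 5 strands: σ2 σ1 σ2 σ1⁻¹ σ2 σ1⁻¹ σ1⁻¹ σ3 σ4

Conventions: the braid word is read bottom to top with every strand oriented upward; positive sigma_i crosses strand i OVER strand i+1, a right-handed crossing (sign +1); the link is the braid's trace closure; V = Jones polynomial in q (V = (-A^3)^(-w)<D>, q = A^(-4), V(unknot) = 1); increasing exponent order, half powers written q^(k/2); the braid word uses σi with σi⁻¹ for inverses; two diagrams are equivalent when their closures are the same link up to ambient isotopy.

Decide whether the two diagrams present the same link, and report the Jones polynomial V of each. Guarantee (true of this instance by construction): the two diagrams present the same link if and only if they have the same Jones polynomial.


equivalent: no
V(D1) = q^(-9/2) - q^(-5/2) - q^(-3/2) - q^(-1/2)  (w -3, c 9, <D> = A^-7 + A^-3 + A - A^9)
V(D2) = -q^(1/2) - q^(5/2)  (w +3, c 9, <D> = A^-1 + A^7)
why: V(q) takes 2 values over 2 diagrams, fixing the grouping


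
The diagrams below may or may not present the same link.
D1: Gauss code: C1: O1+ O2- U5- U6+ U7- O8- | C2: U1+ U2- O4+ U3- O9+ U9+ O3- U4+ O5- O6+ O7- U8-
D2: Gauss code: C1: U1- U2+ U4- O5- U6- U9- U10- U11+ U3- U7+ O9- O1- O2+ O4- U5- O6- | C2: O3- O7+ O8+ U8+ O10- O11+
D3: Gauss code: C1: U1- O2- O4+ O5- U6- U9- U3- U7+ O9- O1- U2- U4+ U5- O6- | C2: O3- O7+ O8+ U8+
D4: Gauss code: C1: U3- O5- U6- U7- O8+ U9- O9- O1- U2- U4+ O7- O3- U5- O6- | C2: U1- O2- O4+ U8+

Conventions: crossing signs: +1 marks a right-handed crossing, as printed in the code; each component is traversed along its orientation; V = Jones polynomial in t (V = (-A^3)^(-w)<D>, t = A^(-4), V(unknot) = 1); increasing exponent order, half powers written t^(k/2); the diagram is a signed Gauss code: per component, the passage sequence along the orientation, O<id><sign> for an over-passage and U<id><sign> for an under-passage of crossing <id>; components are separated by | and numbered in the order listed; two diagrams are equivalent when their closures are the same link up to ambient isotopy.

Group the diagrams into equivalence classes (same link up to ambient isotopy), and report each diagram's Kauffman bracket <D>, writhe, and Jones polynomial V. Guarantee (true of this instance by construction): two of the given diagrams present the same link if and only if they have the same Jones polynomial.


grouping into links: {D1} | {D2, D3, D4}
V(D1) = -t^(-5/2) - t^(-1/2)  (w -1, c 9, <D> = A^-1 + A^7)
V(D2) = t^(-9/2) - t^(-5/2) - t^(-3/2) - t^(-1/2)  [11 crossings, <D> = A^-7 + A^-3 + A - A^9, w = -3]
V(D3) = t^(-9/2) - t^(-5/2) - t^(-3/2) - t^(-1/2)  [9 crossings, <D> = A^-7 + A^-3 + A - A^9, w = -3]
V(D4) = t^(-9/2) - t^(-5/2) - t^(-3/2) - t^(-1/2)  (w -5, c 9, <D> = A^-13 + A^-9 + A^-5 - A^3)
why: 2 classes among 4 diagrams; unequal V(t) rules out equality


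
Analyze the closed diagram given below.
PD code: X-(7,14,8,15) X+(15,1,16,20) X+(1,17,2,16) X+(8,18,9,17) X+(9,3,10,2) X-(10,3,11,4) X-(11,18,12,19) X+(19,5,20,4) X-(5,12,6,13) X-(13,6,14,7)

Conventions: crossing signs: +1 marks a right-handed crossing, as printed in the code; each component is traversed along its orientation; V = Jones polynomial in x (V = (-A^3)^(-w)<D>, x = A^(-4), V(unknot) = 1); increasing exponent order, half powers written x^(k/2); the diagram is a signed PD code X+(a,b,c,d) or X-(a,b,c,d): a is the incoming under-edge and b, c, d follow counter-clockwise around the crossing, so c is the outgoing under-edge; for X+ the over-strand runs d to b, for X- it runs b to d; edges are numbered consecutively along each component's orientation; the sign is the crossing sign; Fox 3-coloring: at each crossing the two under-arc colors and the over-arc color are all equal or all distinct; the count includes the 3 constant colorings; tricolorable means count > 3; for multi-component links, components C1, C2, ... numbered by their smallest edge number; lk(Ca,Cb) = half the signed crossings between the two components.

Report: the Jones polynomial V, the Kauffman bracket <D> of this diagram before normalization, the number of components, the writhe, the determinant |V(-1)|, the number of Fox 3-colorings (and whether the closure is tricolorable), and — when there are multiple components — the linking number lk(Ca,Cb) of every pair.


V = -x^-3 + x^-2 - x^-1 + 3 - x + x^2 - x^3
<D> = -A^-12 + A^-8 - A^-4 + 3 - A^4 + A^8 - A^12 (w = 0)
1 component over 10 crossings, w = 0
27 Fox colorings among 3^10, |V(-1)| = 9: tricolorable
why: w = 0 shifts under R1 moves; the (-A^3)^(0) factor cancels that in V


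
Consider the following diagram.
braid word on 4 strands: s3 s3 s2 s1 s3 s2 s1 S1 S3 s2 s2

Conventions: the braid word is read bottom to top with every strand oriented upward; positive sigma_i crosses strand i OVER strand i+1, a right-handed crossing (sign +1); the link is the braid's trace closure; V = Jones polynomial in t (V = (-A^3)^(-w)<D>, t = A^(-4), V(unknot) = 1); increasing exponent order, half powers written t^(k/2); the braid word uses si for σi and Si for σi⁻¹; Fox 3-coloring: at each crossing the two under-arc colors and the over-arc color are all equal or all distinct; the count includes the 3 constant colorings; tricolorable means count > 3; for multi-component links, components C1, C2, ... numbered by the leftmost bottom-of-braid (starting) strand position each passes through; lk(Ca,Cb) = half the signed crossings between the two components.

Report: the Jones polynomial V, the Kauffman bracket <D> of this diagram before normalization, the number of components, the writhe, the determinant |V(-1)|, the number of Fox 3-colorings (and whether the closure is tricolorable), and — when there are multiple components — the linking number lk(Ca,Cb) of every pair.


V(t) = t^2 + 2t^4 - 2t^5 + t^6 - 2t^7 + t^8
bracket: -A^-11 + 2A^-7 - A^-3 + 2A - 2A^5 - A^13, w = +7
1 component, writhe +7, over 11 crossings
det 9, colorings 27 of 3^11 — tricolorable
observation: V spans 6 powers of t: at least 6 crossings in any diagram
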